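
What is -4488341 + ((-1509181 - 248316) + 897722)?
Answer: -5348116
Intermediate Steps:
-4488341 + ((-1509181 - 248316) + 897722) = -4488341 + (-1757497 + 897722) = -4488341 - 859775 = -5348116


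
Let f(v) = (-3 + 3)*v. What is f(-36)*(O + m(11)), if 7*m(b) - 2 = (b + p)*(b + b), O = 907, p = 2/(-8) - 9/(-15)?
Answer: 0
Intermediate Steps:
p = 7/20 (p = 2*(-1/8) - 9*(-1/15) = -1/4 + 3/5 = 7/20 ≈ 0.35000)
f(v) = 0 (f(v) = 0*v = 0)
m(b) = 2/7 + 2*b*(7/20 + b)/7 (m(b) = 2/7 + ((b + 7/20)*(b + b))/7 = 2/7 + ((7/20 + b)*(2*b))/7 = 2/7 + (2*b*(7/20 + b))/7 = 2/7 + 2*b*(7/20 + b)/7)
f(-36)*(O + m(11)) = 0*(907 + (2/7 + (1/10)*11 + (2/7)*11**2)) = 0*(907 + (2/7 + 11/10 + (2/7)*121)) = 0*(907 + (2/7 + 11/10 + 242/7)) = 0*(907 + 2517/70) = 0*(66007/70) = 0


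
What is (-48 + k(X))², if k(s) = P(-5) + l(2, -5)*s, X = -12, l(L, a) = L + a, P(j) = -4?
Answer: 256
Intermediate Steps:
k(s) = -4 - 3*s (k(s) = -4 + (2 - 5)*s = -4 - 3*s)
(-48 + k(X))² = (-48 + (-4 - 3*(-12)))² = (-48 + (-4 + 36))² = (-48 + 32)² = (-16)² = 256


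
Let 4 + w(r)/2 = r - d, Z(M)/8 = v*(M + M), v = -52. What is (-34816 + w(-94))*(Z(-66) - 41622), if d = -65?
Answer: -463581780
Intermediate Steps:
Z(M) = -832*M (Z(M) = 8*(-52*(M + M)) = 8*(-104*M) = -832*M)
w(r) = 122 + 2*r (w(r) = -8 + 2*(r - 1*(-65)) = -8 + 2*(r + 65) = -8 + 2*(65 + r) = -8 + (130 + 2*r) = 122 + 2*r)
(-34816 + w(-94))*(Z(-66) - 41622) = (-34816 + (122 + 2*(-94)))*(-832*(-66) - 41622) = (-34816 + (122 - 188))*(54912 - 41622) = (-34816 - 66)*13290 = -34882*13290 = -463581780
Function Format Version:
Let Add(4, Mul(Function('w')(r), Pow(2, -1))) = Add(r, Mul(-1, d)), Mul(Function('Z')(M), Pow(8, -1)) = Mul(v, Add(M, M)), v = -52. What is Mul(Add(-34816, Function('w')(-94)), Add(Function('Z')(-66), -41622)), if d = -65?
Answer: -463581780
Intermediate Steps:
Function('Z')(M) = Mul(-832, M) (Function('Z')(M) = Mul(8, Mul(-52, Add(M, M))) = Mul(8, Mul(-52, Mul(2, M))) = Mul(8, Mul(-104, M)) = Mul(-832, M))
Function('w')(r) = Add(122, Mul(2, r)) (Function('w')(r) = Add(-8, Mul(2, Add(r, Mul(-1, -65)))) = Add(-8, Mul(2, Add(r, 65))) = Add(-8, Mul(2, Add(65, r))) = Add(-8, Add(130, Mul(2, r))) = Add(122, Mul(2, r)))
Mul(Add(-34816, Function('w')(-94)), Add(Function('Z')(-66), -41622)) = Mul(Add(-34816, Add(122, Mul(2, -94))), Add(Mul(-832, -66), -41622)) = Mul(Add(-34816, Add(122, -188)), Add(54912, -41622)) = Mul(Add(-34816, -66), 13290) = Mul(-34882, 13290) = -463581780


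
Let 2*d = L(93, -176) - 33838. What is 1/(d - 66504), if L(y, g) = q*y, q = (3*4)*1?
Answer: -1/82865 ≈ -1.2068e-5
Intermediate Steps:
q = 12 (q = 12*1 = 12)
L(y, g) = 12*y
d = -16361 (d = (12*93 - 33838)/2 = (1116 - 33838)/2 = (½)*(-32722) = -16361)
1/(d - 66504) = 1/(-16361 - 66504) = 1/(-82865) = -1/82865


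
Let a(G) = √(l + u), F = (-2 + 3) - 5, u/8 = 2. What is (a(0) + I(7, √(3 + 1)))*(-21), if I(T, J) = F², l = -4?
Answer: -336 - 42*√3 ≈ -408.75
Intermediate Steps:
u = 16 (u = 8*2 = 16)
F = -4 (F = 1 - 5 = -4)
I(T, J) = 16 (I(T, J) = (-4)² = 16)
a(G) = 2*√3 (a(G) = √(-4 + 16) = √12 = 2*√3)
(a(0) + I(7, √(3 + 1)))*(-21) = (2*√3 + 16)*(-21) = (16 + 2*√3)*(-21) = -336 - 42*√3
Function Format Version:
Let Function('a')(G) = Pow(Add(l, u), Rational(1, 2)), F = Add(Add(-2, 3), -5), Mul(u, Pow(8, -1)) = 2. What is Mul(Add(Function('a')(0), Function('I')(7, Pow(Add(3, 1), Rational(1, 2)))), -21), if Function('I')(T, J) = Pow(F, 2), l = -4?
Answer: Add(-336, Mul(-42, Pow(3, Rational(1, 2)))) ≈ -408.75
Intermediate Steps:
u = 16 (u = Mul(8, 2) = 16)
F = -4 (F = Add(1, -5) = -4)
Function('I')(T, J) = 16 (Function('I')(T, J) = Pow(-4, 2) = 16)
Function('a')(G) = Mul(2, Pow(3, Rational(1, 2))) (Function('a')(G) = Pow(Add(-4, 16), Rational(1, 2)) = Pow(12, Rational(1, 2)) = Mul(2, Pow(3, Rational(1, 2))))
Mul(Add(Function('a')(0), Function('I')(7, Pow(Add(3, 1), Rational(1, 2)))), -21) = Mul(Add(Mul(2, Pow(3, Rational(1, 2))), 16), -21) = Mul(Add(16, Mul(2, Pow(3, Rational(1, 2)))), -21) = Add(-336, Mul(-42, Pow(3, Rational(1, 2))))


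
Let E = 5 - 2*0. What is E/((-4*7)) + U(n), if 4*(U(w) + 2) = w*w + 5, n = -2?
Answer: 1/14 ≈ 0.071429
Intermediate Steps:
U(w) = -¾ + w²/4 (U(w) = -2 + (w*w + 5)/4 = -2 + (w² + 5)/4 = -2 + (5 + w²)/4 = -2 + (5/4 + w²/4) = -¾ + w²/4)
E = 5 (E = 5 + 0 = 5)
E/((-4*7)) + U(n) = 5/((-4*7)) + (-¾ + (¼)*(-2)²) = 5/(-28) + (-¾ + (¼)*4) = 5*(-1/28) + (-¾ + 1) = -5/28 + ¼ = 1/14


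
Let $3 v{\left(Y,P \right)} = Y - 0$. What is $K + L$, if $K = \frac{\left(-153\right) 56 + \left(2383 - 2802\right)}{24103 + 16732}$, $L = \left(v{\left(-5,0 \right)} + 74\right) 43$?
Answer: $\frac{381004424}{122505} \approx 3110.1$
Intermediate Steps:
$v{\left(Y,P \right)} = \frac{Y}{3}$ ($v{\left(Y,P \right)} = \frac{Y - 0}{3} = \frac{Y + 0}{3} = \frac{Y}{3}$)
$L = \frac{9331}{3}$ ($L = \left(\frac{1}{3} \left(-5\right) + 74\right) 43 = \left(- \frac{5}{3} + 74\right) 43 = \frac{217}{3} \cdot 43 = \frac{9331}{3} \approx 3110.3$)
$K = - \frac{8987}{40835}$ ($K = \frac{-8568 - 419}{40835} = \left(-8987\right) \frac{1}{40835} = - \frac{8987}{40835} \approx -0.22008$)
$K + L = - \frac{8987}{40835} + \frac{9331}{3} = \frac{381004424}{122505}$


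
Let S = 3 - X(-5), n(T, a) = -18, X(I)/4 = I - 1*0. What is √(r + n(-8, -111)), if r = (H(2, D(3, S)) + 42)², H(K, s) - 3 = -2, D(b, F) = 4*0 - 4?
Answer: √1831 ≈ 42.790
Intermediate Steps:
X(I) = 4*I (X(I) = 4*(I - 1*0) = 4*(I + 0) = 4*I)
S = 23 (S = 3 - 4*(-5) = 3 - 1*(-20) = 3 + 20 = 23)
D(b, F) = -4 (D(b, F) = 0 - 4 = -4)
H(K, s) = 1 (H(K, s) = 3 - 2 = 1)
r = 1849 (r = (1 + 42)² = 43² = 1849)
√(r + n(-8, -111)) = √(1849 - 18) = √1831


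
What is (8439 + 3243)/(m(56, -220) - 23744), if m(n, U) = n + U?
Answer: -5841/11954 ≈ -0.48862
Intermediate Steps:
m(n, U) = U + n
(8439 + 3243)/(m(56, -220) - 23744) = (8439 + 3243)/((-220 + 56) - 23744) = 11682/(-164 - 23744) = 11682/(-23908) = 11682*(-1/23908) = -5841/11954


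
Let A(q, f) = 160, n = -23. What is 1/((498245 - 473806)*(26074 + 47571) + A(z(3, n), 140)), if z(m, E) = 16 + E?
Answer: 1/1799810315 ≈ 5.5561e-10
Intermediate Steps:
1/((498245 - 473806)*(26074 + 47571) + A(z(3, n), 140)) = 1/((498245 - 473806)*(26074 + 47571) + 160) = 1/(24439*73645 + 160) = 1/(1799810155 + 160) = 1/1799810315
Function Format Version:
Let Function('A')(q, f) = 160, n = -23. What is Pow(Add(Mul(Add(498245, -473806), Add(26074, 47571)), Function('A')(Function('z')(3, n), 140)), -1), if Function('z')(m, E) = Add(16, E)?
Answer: Rational(1, 1799810315) ≈ 5.5561e-10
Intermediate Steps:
Pow(Add(Mul(Add(498245, -473806), Add(26074, 47571)), Function('A')(Function('z')(3, n), 140)), -1) = Pow(Add(Mul(Add(498245, -473806), Add(26074, 47571)), 160), -1) = Pow(Add(Mul(24439, 73645), 160), -1) = Pow(Add(1799810155, 160), -1) = Pow(1799810315, -1) = Rational(1, 1799810315)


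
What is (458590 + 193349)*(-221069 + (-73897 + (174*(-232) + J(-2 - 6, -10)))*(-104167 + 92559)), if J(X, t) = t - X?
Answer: 864595156477713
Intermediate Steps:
(458590 + 193349)*(-221069 + (-73897 + (174*(-232) + J(-2 - 6, -10)))*(-104167 + 92559)) = (458590 + 193349)*(-221069 + (-73897 + (174*(-232) + (-10 - (-2 - 6))))*(-104167 + 92559)) = 651939*(-221069 + (-73897 + (-40368 + (-10 - 1*(-8))))*(-11608)) = 651939*(-221069 + (-73897 + (-40368 + (-10 + 8)))*(-11608)) = 651939*(-221069 + (-73897 + (-40368 - 2))*(-11608)) = 651939*(-221069 + (-73897 - 40370)*(-11608)) = 651939*(-221069 - 114267*(-11608)) = 651939*(-221069 + 1326411336) = 651939*1326190267 = 864595156477713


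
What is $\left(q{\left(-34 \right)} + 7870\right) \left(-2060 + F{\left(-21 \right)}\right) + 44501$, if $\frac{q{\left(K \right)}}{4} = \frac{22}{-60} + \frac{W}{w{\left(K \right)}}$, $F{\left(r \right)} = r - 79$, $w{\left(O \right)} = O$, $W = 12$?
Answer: $- \frac{288124187}{17} \approx -1.6948 \cdot 10^{7}$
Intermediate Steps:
$F{\left(r \right)} = -79 + r$
$q{\left(K \right)} = - \frac{22}{15} + \frac{48}{K}$ ($q{\left(K \right)} = 4 \left(\frac{22}{-60} + \frac{12}{K}\right) = 4 \left(22 \left(- \frac{1}{60}\right) + \frac{12}{K}\right) = 4 \left(- \frac{11}{30} + \frac{12}{K}\right) = - \frac{22}{15} + \frac{48}{K}$)
$\left(q{\left(-34 \right)} + 7870\right) \left(-2060 + F{\left(-21 \right)}\right) + 44501 = \left(\left(- \frac{22}{15} + \frac{48}{-34}\right) + 7870\right) \left(-2060 - 100\right) + 44501 = \left(\left(- \frac{22}{15} + 48 \left(- \frac{1}{34}\right)\right) + 7870\right) \left(-2060 - 100\right) + 44501 = \left(\left(- \frac{22}{15} - \frac{24}{17}\right) + 7870\right) \left(-2160\right) + 44501 = \left(- \frac{734}{255} + 7870\right) \left(-2160\right) + 44501 = \frac{2006116}{255} \left(-2160\right) + 44501 = - \frac{288880704}{17} + 44501 = - \frac{288124187}{17}$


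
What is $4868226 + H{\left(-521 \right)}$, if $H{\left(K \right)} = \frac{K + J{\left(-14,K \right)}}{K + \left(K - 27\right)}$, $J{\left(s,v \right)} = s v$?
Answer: $\frac{5204126821}{1069} \approx 4.8682 \cdot 10^{6}$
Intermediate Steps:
$H{\left(K \right)} = - \frac{13 K}{-27 + 2 K}$ ($H{\left(K \right)} = \frac{K - 14 K}{K + \left(K - 27\right)} = \frac{\left(-13\right) K}{K + \left(-27 + K\right)} = \frac{\left(-13\right) K}{-27 + 2 K} = - \frac{13 K}{-27 + 2 K}$)
$4868226 + H{\left(-521 \right)} = 4868226 - - \frac{6773}{-27 + 2 \left(-521\right)} = 4868226 - - \frac{6773}{-27 - 1042} = 4868226 - - \frac{6773}{-1069} = 4868226 - \left(-6773\right) \left(- \frac{1}{1069}\right) = 4868226 - \frac{6773}{1069} = \frac{5204126821}{1069}$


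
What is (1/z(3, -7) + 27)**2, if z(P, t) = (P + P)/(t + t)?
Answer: 5476/9 ≈ 608.44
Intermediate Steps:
z(P, t) = P/t (z(P, t) = (2*P)/((2*t)) = (2*P)*(1/(2*t)) = P/t)
(1/z(3, -7) + 27)**2 = (1/(3/(-7)) + 27)**2 = (1/(3*(-1/7)) + 27)**2 = (1/(-3/7) + 27)**2 = (-7/3 + 27)**2 = (74/3)**2 = 5476/9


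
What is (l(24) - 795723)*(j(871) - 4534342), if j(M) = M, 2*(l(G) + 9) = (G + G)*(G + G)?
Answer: 3602205387180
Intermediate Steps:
l(G) = -9 + 2*G**2 (l(G) = -9 + ((G + G)*(G + G))/2 = -9 + ((2*G)*(2*G))/2 = -9 + (4*G**2)/2 = -9 + 2*G**2)
(l(24) - 795723)*(j(871) - 4534342) = ((-9 + 2*24**2) - 795723)*(871 - 4534342) = ((-9 + 2*576) - 795723)*(-4533471) = ((-9 + 1152) - 795723)*(-4533471) = (1143 - 795723)*(-4533471) = -794580*(-4533471) = 3602205387180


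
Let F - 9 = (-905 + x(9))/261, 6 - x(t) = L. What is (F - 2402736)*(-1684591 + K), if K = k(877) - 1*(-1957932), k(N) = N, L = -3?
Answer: -57321858246058/87 ≈ -6.5887e+11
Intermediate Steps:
x(t) = 9 (x(t) = 6 - 1*(-3) = 6 + 3 = 9)
K = 1958809 (K = 877 - 1*(-1957932) = 877 + 1957932 = 1958809)
F = 1453/261 (F = 9 + (-905 + 9)/261 = 9 - 896*1/261 = 9 - 896/261 = 1453/261 ≈ 5.5670)
(F - 2402736)*(-1684591 + K) = (1453/261 - 2402736)*(-1684591 + 1958809) = -627112643/261*274218 = -57321858246058/87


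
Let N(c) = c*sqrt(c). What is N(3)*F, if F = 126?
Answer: 378*sqrt(3) ≈ 654.71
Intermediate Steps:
N(c) = c**(3/2)
N(3)*F = 3**(3/2)*126 = (3*sqrt(3))*126 = 378*sqrt(3)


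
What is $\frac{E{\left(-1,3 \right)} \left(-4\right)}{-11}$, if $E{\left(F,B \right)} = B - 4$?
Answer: $- \frac{4}{11} \approx -0.36364$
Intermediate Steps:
$E{\left(F,B \right)} = -4 + B$
$\frac{E{\left(-1,3 \right)} \left(-4\right)}{-11} = \frac{\left(-4 + 3\right) \left(-4\right)}{-11} = \left(-1\right) \left(-4\right) \left(- \frac{1}{11}\right) = 4 \left(- \frac{1}{11}\right) = - \frac{4}{11}$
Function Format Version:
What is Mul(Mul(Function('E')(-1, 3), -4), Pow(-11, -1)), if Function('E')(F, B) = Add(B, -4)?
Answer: Rational(-4, 11) ≈ -0.36364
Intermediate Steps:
Function('E')(F, B) = Add(-4, B)
Mul(Mul(Function('E')(-1, 3), -4), Pow(-11, -1)) = Mul(Mul(Add(-4, 3), -4), Pow(-11, -1)) = Mul(Mul(-1, -4), Rational(-1, 11)) = Mul(4, Rational(-1, 11)) = Rational(-4, 11)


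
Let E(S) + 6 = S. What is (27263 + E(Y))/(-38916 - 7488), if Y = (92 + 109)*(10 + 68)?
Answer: -42935/46404 ≈ -0.92524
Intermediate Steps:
Y = 15678 (Y = 201*78 = 15678)
E(S) = -6 + S
(27263 + E(Y))/(-38916 - 7488) = (27263 + (-6 + 15678))/(-38916 - 7488) = (27263 + 15672)/(-46404) = 42935*(-1/46404) = -42935/46404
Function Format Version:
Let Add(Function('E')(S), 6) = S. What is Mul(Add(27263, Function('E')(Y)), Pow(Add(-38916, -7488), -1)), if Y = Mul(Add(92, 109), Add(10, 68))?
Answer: Rational(-42935, 46404) ≈ -0.92524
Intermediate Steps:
Y = 15678 (Y = Mul(201, 78) = 15678)
Function('E')(S) = Add(-6, S)
Mul(Add(27263, Function('E')(Y)), Pow(Add(-38916, -7488), -1)) = Mul(Add(27263, Add(-6, 15678)), Pow(Add(-38916, -7488), -1)) = Mul(Add(27263, 15672), Pow(-46404, -1)) = Mul(42935, Rational(-1, 46404)) = Rational(-42935, 46404)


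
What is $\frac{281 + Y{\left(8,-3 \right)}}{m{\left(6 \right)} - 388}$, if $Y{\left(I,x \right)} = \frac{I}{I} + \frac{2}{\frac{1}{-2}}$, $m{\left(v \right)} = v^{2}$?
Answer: $- \frac{139}{176} \approx -0.78977$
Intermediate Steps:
$Y{\left(I,x \right)} = -3$ ($Y{\left(I,x \right)} = 1 + \frac{2}{- \frac{1}{2}} = 1 + 2 \left(-2\right) = 1 - 4 = -3$)
$\frac{281 + Y{\left(8,-3 \right)}}{m{\left(6 \right)} - 388} = \frac{281 - 3}{6^{2} - 388} = \frac{278}{36 - 388} = \frac{278}{-352} = 278 \left(- \frac{1}{352}\right) = - \frac{139}{176}$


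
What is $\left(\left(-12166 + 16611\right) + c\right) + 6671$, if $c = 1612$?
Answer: $12728$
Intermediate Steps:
$\left(\left(-12166 + 16611\right) + c\right) + 6671 = \left(\left(-12166 + 16611\right) + 1612\right) + 6671 = \left(4445 + 1612\right) + 6671 = 6057 + 6671 = 12728$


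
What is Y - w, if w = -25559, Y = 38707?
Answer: 64266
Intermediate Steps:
Y - w = 38707 - 1*(-25559) = 38707 + 25559 = 64266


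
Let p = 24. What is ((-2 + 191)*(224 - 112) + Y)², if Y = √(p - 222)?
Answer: 448084026 + 127008*I*√22 ≈ 4.4808e+8 + 5.9572e+5*I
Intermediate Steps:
Y = 3*I*√22 (Y = √(24 - 222) = √(-198) = 3*I*√22 ≈ 14.071*I)
((-2 + 191)*(224 - 112) + Y)² = ((-2 + 191)*(224 - 112) + 3*I*√22)² = (189*112 + 3*I*√22)² = (21168 + 3*I*√22)²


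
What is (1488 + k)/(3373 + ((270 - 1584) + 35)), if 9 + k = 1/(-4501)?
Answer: 3328489/4712547 ≈ 0.70630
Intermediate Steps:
k = -40510/4501 (k = -9 + 1/(-4501) = -9 - 1/4501 = -40510/4501 ≈ -9.0002)
(1488 + k)/(3373 + ((270 - 1584) + 35)) = (1488 - 40510/4501)/(3373 + ((270 - 1584) + 35)) = 6656978/(4501*(3373 + (-1314 + 35))) = 6656978/(4501*(3373 - 1279)) = (6656978/4501)/2094 = (6656978/4501)*(1/2094) = 3328489/4712547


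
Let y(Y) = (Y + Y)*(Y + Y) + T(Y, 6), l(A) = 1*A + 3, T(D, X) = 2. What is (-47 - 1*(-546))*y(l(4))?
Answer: 98802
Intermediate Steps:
l(A) = 3 + A (l(A) = A + 3 = 3 + A)
y(Y) = 2 + 4*Y² (y(Y) = (Y + Y)*(Y + Y) + 2 = (2*Y)*(2*Y) + 2 = 4*Y² + 2 = 2 + 4*Y²)
(-47 - 1*(-546))*y(l(4)) = (-47 - 1*(-546))*(2 + 4*(3 + 4)²) = (-47 + 546)*(2 + 4*7²) = 499*(2 + 4*49) = 499*(2 + 196) = 499*198 = 98802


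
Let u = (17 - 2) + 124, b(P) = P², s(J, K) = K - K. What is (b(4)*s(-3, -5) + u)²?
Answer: 19321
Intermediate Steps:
s(J, K) = 0
u = 139 (u = 15 + 124 = 139)
(b(4)*s(-3, -5) + u)² = (4²*0 + 139)² = (16*0 + 139)² = (0 + 139)² = 139² = 19321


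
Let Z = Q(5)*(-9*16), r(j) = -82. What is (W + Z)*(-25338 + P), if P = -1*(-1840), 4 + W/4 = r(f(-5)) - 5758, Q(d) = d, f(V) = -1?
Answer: 566207808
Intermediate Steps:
Z = -720 (Z = 5*(-9*16) = 5*(-144) = -720)
W = -23376 (W = -16 + 4*(-82 - 5758) = -16 + 4*(-5840) = -16 - 23360 = -23376)
P = 1840
(W + Z)*(-25338 + P) = (-23376 - 720)*(-25338 + 1840) = -24096*(-23498) = 566207808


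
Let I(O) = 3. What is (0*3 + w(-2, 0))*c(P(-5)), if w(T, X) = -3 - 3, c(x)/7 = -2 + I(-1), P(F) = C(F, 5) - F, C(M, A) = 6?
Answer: -42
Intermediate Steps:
P(F) = 6 - F
c(x) = 7 (c(x) = 7*(-2 + 3) = 7*1 = 7)
w(T, X) = -6
(0*3 + w(-2, 0))*c(P(-5)) = (0*3 - 6)*7 = (0 - 6)*7 = -6*7 = -42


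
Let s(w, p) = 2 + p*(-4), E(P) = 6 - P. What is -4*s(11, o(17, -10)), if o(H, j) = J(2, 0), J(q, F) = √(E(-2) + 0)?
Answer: -8 + 32*√2 ≈ 37.255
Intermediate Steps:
J(q, F) = 2*√2 (J(q, F) = √((6 - 1*(-2)) + 0) = √((6 + 2) + 0) = √(8 + 0) = √8 = 2*√2)
o(H, j) = 2*√2
s(w, p) = 2 - 4*p
-4*s(11, o(17, -10)) = -4*(2 - 8*√2) = -8 + 32*√2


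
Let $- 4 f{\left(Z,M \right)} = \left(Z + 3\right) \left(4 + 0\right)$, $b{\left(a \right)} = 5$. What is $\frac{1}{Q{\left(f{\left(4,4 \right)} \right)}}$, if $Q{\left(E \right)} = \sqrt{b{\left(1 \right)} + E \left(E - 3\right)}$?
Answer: $\frac{\sqrt{3}}{15} \approx 0.11547$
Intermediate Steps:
$f{\left(Z,M \right)} = -3 - Z$ ($f{\left(Z,M \right)} = - \frac{\left(Z + 3\right) \left(4 + 0\right)}{4} = - \frac{\left(3 + Z\right) 4}{4} = - \frac{12 + 4 Z}{4} = -3 - Z$)
$Q{\left(E \right)} = \sqrt{5 + E \left(-3 + E\right)}$ ($Q{\left(E \right)} = \sqrt{5 + E \left(E - 3\right)} = \sqrt{5 + E \left(-3 + E\right)}$)
$\frac{1}{Q{\left(f{\left(4,4 \right)} \right)}} = \frac{1}{\sqrt{5 + \left(-3 - 4\right)^{2} - 3 \left(-3 - 4\right)}} = \frac{1}{\sqrt{5 + \left(-7\right)^{2} - -21}} = \frac{1}{\sqrt{5 + 49 + 21}} = \frac{1}{\sqrt{75}} = \frac{1}{5 \sqrt{3}} = \frac{\sqrt{3}}{15}$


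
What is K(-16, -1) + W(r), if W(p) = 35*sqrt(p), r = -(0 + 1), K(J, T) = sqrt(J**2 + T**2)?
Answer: sqrt(257) + 35*I ≈ 16.031 + 35.0*I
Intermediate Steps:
r = -1 (r = -1*1 = -1)
K(-16, -1) + W(r) = sqrt((-16)**2 + (-1)**2) + 35*sqrt(-1) = sqrt(256 + 1) + 35*I = sqrt(257) + 35*I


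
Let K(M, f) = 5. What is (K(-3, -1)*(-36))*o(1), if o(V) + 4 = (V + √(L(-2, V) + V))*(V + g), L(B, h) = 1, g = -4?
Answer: 1260 + 540*√2 ≈ 2023.7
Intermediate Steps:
o(V) = -4 + (-4 + V)*(V + √(1 + V)) (o(V) = -4 + (V + √(1 + V))*(V - 4) = -4 + (V + √(1 + V))*(-4 + V) = -4 + (-4 + V)*(V + √(1 + V)))
(K(-3, -1)*(-36))*o(1) = (5*(-36))*(-4 + 1² - 4*1 - 4*√(1 + 1) + 1*√(1 + 1)) = -180*(-4 + 1 - 4 - 4*√2 + 1*√2) = -180*(-4 + 1 - 4 - 4*√2 + √2) = -180*(-7 - 3*√2) = 1260 + 540*√2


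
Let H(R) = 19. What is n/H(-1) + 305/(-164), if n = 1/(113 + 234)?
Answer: -2010701/1081252 ≈ -1.8596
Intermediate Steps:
n = 1/347 ≈ 0.0028818
n/H(-1) + 305/(-164) = (1/347)/19 + 305/(-164) = (1/347)*(1/19) + 305*(-1/164) = 1/6593 - 305/164 = -2010701/1081252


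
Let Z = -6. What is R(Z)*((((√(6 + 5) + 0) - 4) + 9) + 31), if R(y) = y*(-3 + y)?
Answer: 1944 + 54*√11 ≈ 2123.1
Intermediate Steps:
R(Z)*((((√(6 + 5) + 0) - 4) + 9) + 31) = (-6*(-3 - 6))*((((√(6 + 5) + 0) - 4) + 9) + 31) = (-6*(-9))*((((√11 + 0) - 4) + 9) + 31) = 54*(((√11 - 4) + 9) + 31) = 54*(((-4 + √11) + 9) + 31) = 54*((5 + √11) + 31) = 54*(36 + √11) = 1944 + 54*√11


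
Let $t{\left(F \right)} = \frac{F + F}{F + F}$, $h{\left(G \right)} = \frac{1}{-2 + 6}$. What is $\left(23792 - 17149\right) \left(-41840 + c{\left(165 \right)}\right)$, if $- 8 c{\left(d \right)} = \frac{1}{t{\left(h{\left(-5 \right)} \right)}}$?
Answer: $- \frac{2223551603}{8} \approx -2.7794 \cdot 10^{8}$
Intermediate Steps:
$h{\left(G \right)} = \frac{1}{4}$
$t{\left(F \right)} = 1$ ($t{\left(F \right)} = \frac{2 F}{2 F} = 2 F \frac{1}{2 F} = 1$)
$c{\left(d \right)} = - \frac{1}{8}$ ($c{\left(d \right)} = - \frac{1}{8 \cdot 1} = \left(- \frac{1}{8}\right) 1 = - \frac{1}{8}$)
$\left(23792 - 17149\right) \left(-41840 + c{\left(165 \right)}\right) = \left(23792 - 17149\right) \left(-41840 - \frac{1}{8}\right) = 6643 \left(- \frac{334721}{8}\right) = - \frac{2223551603}{8}$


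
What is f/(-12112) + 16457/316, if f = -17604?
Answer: 3201407/59803 ≈ 53.533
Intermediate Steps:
f/(-12112) + 16457/316 = -17604/(-12112) + 16457/316 = -17604*(-1/12112) + 16457*(1/316) = 4401/3028 + 16457/316 = 3201407/59803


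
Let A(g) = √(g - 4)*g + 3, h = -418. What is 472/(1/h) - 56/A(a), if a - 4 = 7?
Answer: -82666940/419 - 308*√7/419 ≈ -1.9730e+5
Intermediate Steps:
a = 11 (a = 4 + 7 = 11)
A(g) = 3 + g*√(-4 + g) (A(g) = √(-4 + g)*g + 3 = g*√(-4 + g) + 3 = 3 + g*√(-4 + g))
472/(1/h) - 56/A(a) = 472/(1/(-418)) - 56/(3 + 11*√(-4 + 11)) = 472/(-1/418) - 56/(3 + 11*√7) = 472*(-418) - 56/(3 + 11*√7) = -197296 - 56/(3 + 11*√7)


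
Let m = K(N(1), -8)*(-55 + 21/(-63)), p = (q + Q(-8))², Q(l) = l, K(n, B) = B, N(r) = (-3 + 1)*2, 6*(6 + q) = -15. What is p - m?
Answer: -2045/12 ≈ -170.42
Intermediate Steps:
q = -17/2 (q = -6 + (⅙)*(-15) = -6 - 5/2 = -17/2 ≈ -8.5000)
N(r) = -4 (N(r) = -2*2 = -4)
p = 1089/4 (p = (-17/2 - 8)² = (-33/2)² = 1089/4 ≈ 272.25)
m = 1328/3 (m = -8*(-55 + 21/(-63)) = -8*(-55 + 21*(-1/63)) = -8*(-55 - ⅓) = -8*(-166/3) = 1328/3 ≈ 442.67)
p - m = 1089/4 - 1*1328/3 = 1089/4 - 1328/3 = -2045/12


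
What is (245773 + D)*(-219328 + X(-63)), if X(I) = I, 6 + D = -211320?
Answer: -7557361777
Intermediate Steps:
D = -211326 (D = -6 - 211320 = -211326)
(245773 + D)*(-219328 + X(-63)) = (245773 - 211326)*(-219328 - 63) = 34447*(-219391) = -7557361777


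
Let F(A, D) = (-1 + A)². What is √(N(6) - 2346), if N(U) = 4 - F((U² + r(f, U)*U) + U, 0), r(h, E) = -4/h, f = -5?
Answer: I*√110991/5 ≈ 66.631*I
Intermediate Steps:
N(U) = 4 - (-1 + U² + 9*U/5)² (N(U) = 4 - (-1 + ((U² + (-4/(-5))*U) + U))² = 4 - (-1 + ((U² + (-4*(-⅕))*U) + U))² = 4 - (-1 + ((U² + 4*U/5) + U))² = 4 - (-1 + (U² + 9*U/5))² = 4 - (-1 + U² + 9*U/5)²)
√(N(6) - 2346) = √((4 - (-5 + 6*(9 + 5*6))²/25) - 2346) = √((4 - (-5 + 6*(9 + 30))²/25) - 2346) = √((4 - (-5 + 6*39)²/25) - 2346) = √((4 - (-5 + 234)²/25) - 2346) = √((4 - 1/25*229²) - 2346) = √((4 - 1/25*52441) - 2346) = √((4 - 52441/25) - 2346) = √(-52341/25 - 2346) = √(-110991/25) = I*√110991/5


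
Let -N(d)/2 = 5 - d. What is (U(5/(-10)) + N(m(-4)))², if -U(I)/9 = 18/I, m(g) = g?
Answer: 93636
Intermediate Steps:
U(I) = -162/I
N(d) = -10 + 2*d (N(d) = -2*(5 - d) = -10 + 2*d)
(U(5/(-10)) + N(m(-4)))² = (-162/(5/(-10)) + (-10 + 2*(-4)))² = (-162/(5*(-⅒)) + (-10 - 8))² = (-162/(-½) - 18)² = (-162*(-2) - 18)² = (324 - 18)² = 306² = 93636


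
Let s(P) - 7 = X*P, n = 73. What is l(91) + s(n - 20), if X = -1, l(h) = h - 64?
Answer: -19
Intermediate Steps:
l(h) = -64 + h
s(P) = 7 - P
l(91) + s(n - 20) = (-64 + 91) + (7 - (73 - 20)) = 27 + (7 - 1*53) = 27 + (7 - 53) = 27 - 46 = -19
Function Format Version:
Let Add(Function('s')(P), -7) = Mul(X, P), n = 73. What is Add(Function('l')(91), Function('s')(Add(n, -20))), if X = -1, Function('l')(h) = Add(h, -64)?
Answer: -19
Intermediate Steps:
Function('l')(h) = Add(-64, h)
Function('s')(P) = Add(7, Mul(-1, P))
Add(Function('l')(91), Function('s')(Add(n, -20))) = Add(Add(-64, 91), Add(7, Mul(-1, Add(73, -20)))) = Add(27, Add(7, Mul(-1, 53))) = Add(27, Add(7, -53)) = Add(27, -46) = -19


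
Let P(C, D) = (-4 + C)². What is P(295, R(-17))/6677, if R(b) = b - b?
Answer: 84681/6677 ≈ 12.682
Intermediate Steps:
R(b) = 0
P(295, R(-17))/6677 = (-4 + 295)²/6677 = 291²*(1/6677) = 84681*(1/6677) = 84681/6677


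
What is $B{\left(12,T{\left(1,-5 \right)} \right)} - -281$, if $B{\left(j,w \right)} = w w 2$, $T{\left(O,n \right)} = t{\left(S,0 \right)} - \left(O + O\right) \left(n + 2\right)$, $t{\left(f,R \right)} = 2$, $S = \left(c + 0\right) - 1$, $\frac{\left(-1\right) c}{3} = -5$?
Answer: $409$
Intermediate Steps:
$c = 15$ ($c = \left(-3\right) \left(-5\right) = 15$)
$S = 14$ ($S = \left(15 + 0\right) - 1 = 15 - 1 = 14$)
$T{\left(O,n \right)} = 2 - 2 O \left(2 + n\right)$ ($T{\left(O,n \right)} = 2 - \left(O + O\right) \left(n + 2\right) = 2 - 2 O \left(2 + n\right)$)
$B{\left(j,w \right)} = 2 w^{2}$ ($B{\left(j,w \right)} = w^{2} \cdot 2 = 2 w^{2}$)
$B{\left(12,T{\left(1,-5 \right)} \right)} - -281 = 2 \left(2 - 4 - 2 \left(-5\right)\right)^{2} - -281 = 2 \left(2 - 4 + 10\right)^{2} + 281 = 2 \cdot 8^{2} + 281 = 2 \cdot 64 + 281 = 128 + 281 = 409$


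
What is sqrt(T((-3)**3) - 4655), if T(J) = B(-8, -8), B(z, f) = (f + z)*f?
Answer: 3*I*sqrt(503) ≈ 67.283*I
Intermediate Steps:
B(z, f) = f*(f + z)
T(J) = 128 (T(J) = -8*(-8 - 8) = -8*(-16) = 128)
sqrt(T((-3)**3) - 4655) = sqrt(128 - 4655) = sqrt(-4527) = 3*I*sqrt(503)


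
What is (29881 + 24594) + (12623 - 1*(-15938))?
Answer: 83036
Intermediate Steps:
(29881 + 24594) + (12623 - 1*(-15938)) = 54475 + (12623 + 15938) = 54475 + 28561 = 83036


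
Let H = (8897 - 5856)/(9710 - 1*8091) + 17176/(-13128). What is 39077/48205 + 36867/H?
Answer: 152310226849411/2354717840 ≈ 64683.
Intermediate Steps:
H = 1514288/2656779 (H = 3041/(9710 - 8091) + 17176*(-1/13128) = 3041/1619 - 2147/1641 = 1514288/2656779 ≈ 0.56997)
39077/48205 + 36867/H = 39077/48205 + 36867/(1514288/2656779) = 39077*(1/48205) + 36867*(2656779/1514288) = 39077/48205 + 97947471393/1514288 = 152310226849411/2354717840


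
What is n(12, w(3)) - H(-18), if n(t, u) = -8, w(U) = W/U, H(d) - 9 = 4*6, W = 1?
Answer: -41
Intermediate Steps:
H(d) = 33 (H(d) = 9 + 4*6 = 9 + 24 = 33)
w(U) = 1/U
n(12, w(3)) - H(-18) = -8 - 1*33 = -8 - 33 = -41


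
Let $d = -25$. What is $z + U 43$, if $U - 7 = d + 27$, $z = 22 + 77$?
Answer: $486$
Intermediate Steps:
$z = 99$
$U = 9$ ($U = 7 + \left(-25 + 27\right) = 7 + 2 = 9$)
$z + U 43 = 99 + 9 \cdot 43 = 99 + 387 = 486$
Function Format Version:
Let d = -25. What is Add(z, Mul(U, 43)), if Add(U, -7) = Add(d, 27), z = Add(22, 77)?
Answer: 486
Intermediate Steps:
z = 99
U = 9 (U = Add(7, Add(-25, 27)) = Add(7, 2) = 9)
Add(z, Mul(U, 43)) = Add(99, Mul(9, 43)) = Add(99, 387) = 486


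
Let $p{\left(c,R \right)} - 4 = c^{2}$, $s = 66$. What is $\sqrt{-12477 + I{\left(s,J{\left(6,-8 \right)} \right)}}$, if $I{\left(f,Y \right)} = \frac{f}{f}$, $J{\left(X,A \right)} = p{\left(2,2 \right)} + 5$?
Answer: $2 i \sqrt{3119} \approx 111.7 i$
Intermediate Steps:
$p{\left(c,R \right)} = 4 + c^{2}$
$J{\left(X,A \right)} = 13$ ($J{\left(X,A \right)} = \left(4 + 2^{2}\right) + 5 = \left(4 + 4\right) + 5 = 8 + 5 = 13$)
$I{\left(f,Y \right)} = 1$
$\sqrt{-12477 + I{\left(s,J{\left(6,-8 \right)} \right)}} = \sqrt{-12477 + 1} = \sqrt{-12476} = 2 i \sqrt{3119}$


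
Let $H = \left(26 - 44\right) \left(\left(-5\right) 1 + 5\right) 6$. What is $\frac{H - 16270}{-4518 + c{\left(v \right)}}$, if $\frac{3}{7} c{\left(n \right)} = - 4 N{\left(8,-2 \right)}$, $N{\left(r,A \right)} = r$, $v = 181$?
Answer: $\frac{24405}{6889} \approx 3.5426$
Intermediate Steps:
$c{\left(n \right)} = - \frac{224}{3}$ ($c{\left(n \right)} = \frac{7 \left(\left(-4\right) 8\right)}{3} = \frac{7}{3} \left(-32\right) = - \frac{224}{3}$)
$H = 0$ ($H = - 18 \left(-5 + 5\right) 6 = - 18 \cdot 0 \cdot 6 = \left(-18\right) 0 = 0$)
$\frac{H - 16270}{-4518 + c{\left(v \right)}} = \frac{0 - 16270}{-4518 - \frac{224}{3}} = - \frac{16270}{- \frac{13778}{3}} = \left(-16270\right) \left(- \frac{3}{13778}\right) = \frac{24405}{6889}$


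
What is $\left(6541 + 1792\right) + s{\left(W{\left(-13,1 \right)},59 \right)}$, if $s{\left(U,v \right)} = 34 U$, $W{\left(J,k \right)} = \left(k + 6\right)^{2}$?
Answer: $9999$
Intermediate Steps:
$W{\left(J,k \right)} = \left(6 + k\right)^{2}$
$\left(6541 + 1792\right) + s{\left(W{\left(-13,1 \right)},59 \right)} = \left(6541 + 1792\right) + 34 \left(6 + 1\right)^{2} = 8333 + 34 \cdot 7^{2} = 8333 + 34 \cdot 49 = 8333 + 1666 = 9999$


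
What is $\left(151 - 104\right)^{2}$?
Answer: $2209$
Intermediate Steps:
$\left(151 - 104\right)^{2} = 47^{2} = 2209$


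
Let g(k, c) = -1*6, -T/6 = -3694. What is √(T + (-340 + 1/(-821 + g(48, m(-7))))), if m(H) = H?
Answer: 3*√1658451741/827 ≈ 147.73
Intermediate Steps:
T = 22164 (T = -6*(-3694) = 22164)
g(k, c) = -6
√(T + (-340 + 1/(-821 + g(48, m(-7))))) = √(22164 + (-340 + 1/(-821 - 6))) = √(22164 + (-340 + 1/(-827))) = √(22164 + (-340 - 1/827)) = √(22164 - 281181/827) = √(18048447/827) = 3*√1658451741/827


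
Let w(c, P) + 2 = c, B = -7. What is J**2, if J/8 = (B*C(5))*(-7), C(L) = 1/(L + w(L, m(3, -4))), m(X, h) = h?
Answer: 2401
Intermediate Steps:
w(c, P) = -2 + c
C(L) = 1/(-2 + 2*L) (C(L) = 1/(L + (-2 + L)) = 1/(-2 + 2*L))
J = 49 (J = 8*(-7/(2*(-1 + 5))*(-7)) = 8*(-7/(2*4)*(-7)) = 8*(-7*1/8*(-7)) = 8*(-7/8*(-7)) = 8*(49/8) = 49)
J**2 = 49**2 = 2401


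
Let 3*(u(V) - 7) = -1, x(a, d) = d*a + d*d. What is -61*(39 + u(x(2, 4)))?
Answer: -8357/3 ≈ -2785.7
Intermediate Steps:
x(a, d) = d² + a*d (x(a, d) = a*d + d² = d² + a*d)
u(V) = 20/3 (u(V) = 7 + (⅓)*(-1) = 7 - ⅓ = 20/3)
-61*(39 + u(x(2, 4))) = -61*(39 + 20/3) = -61*137/3 = -8357/3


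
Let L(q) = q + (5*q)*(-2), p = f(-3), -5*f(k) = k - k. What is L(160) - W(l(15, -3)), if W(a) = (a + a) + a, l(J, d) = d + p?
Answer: -1431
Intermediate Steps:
f(k) = 0 (f(k) = -(k - k)/5 = -⅕*0 = 0)
p = 0
L(q) = -9*q (L(q) = q - 10*q = -9*q)
l(J, d) = d (l(J, d) = d + 0 = d)
W(a) = 3*a (W(a) = 2*a + a = 3*a)
L(160) - W(l(15, -3)) = -9*160 - 3*(-3) = -1440 - 1*(-9) = -1440 + 9 = -1431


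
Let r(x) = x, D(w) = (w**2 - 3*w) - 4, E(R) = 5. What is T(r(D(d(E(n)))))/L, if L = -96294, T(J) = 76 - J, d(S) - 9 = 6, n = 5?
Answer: 50/48147 ≈ 0.0010385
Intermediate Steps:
d(S) = 15 (d(S) = 9 + 6 = 15)
D(w) = -4 + w**2 - 3*w
T(r(D(d(E(n)))))/L = (76 - (-4 + 15**2 - 3*15))/(-96294) = (76 - (-4 + 225 - 45))*(-1/96294) = (76 - 1*176)*(-1/96294) = (76 - 176)*(-1/96294) = -100*(-1/96294) = 50/48147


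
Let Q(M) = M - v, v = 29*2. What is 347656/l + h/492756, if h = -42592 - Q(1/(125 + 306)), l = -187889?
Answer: -77278839223211/39903459228204 ≈ -1.9366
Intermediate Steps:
v = 58
Q(M) = -58 + M (Q(M) = M - 1*58 = M - 58 = -58 + M)
h = -18332155/431 (h = -42592 - (-58 + 1/(125 + 306)) = -42592 - (-58 + 1/431) = -42592 - 1*(-24997/431) = -42592 + 24997/431 = -18332155/431 ≈ -42534.)
347656/l + h/492756 = 347656/(-187889) - 18332155/431/492756 = 347656*(-1/187889) - 18332155/431*1/492756 = -347656/187889 - 18332155/212377836 = -77278839223211/39903459228204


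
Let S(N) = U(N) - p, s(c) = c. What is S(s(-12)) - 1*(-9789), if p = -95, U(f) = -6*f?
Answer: 9956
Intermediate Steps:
S(N) = 95 - 6*N (S(N) = -6*N - 1*(-95) = -6*N + 95 = 95 - 6*N)
S(s(-12)) - 1*(-9789) = (95 - 6*(-12)) - 1*(-9789) = (95 + 72) + 9789 = 167 + 9789 = 9956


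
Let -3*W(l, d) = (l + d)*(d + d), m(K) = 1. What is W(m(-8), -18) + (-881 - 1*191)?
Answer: -1276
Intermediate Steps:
W(l, d) = -2*d*(d + l)/3 (W(l, d) = -(l + d)*(d + d)/3 = -(d + l)*2*d/3 = -2*d*(d + l)/3)
W(m(-8), -18) + (-881 - 1*191) = -2/3*(-18)*(-18 + 1) + (-881 - 1*191) = -2/3*(-18)*(-17) + (-881 - 191) = -204 - 1072 = -1276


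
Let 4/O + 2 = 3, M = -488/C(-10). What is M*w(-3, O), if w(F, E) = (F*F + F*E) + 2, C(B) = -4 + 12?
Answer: 61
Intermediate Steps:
C(B) = 8
M = -61 (M = -488/8 = -488*⅛ = -61)
O = 4 (O = 4/(-2 + 3) = 4/1 = 4*1 = 4)
w(F, E) = 2 + F² + E*F (w(F, E) = (F² + E*F) + 2 = 2 + F² + E*F)
M*w(-3, O) = -61*(2 + (-3)² + 4*(-3)) = -61*(2 + 9 - 12) = -61*(-1) = 61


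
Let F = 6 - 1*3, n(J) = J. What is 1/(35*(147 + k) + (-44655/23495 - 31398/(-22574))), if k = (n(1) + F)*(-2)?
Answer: 53037613/258000952649 ≈ 0.00020557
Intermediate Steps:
F = 3 (F = 6 - 3 = 3)
k = -8 (k = (1 + 3)*(-2) = 4*(-2) = -8)
1/(35*(147 + k) + (-44655/23495 - 31398/(-22574))) = 1/(35*(147 - 8) + (-44655/23495 - 31398/(-22574))) = 1/(35*139 + (-44655*1/23495 - 31398*(-1/22574))) = 1/(4865 + (-8931/4699 + 15699/11287)) = 1/(4865 - 27034596/53037613) = 1/(258000952649/53037613) = 53037613/258000952649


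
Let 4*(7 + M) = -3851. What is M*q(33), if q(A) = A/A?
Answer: -3879/4 ≈ -969.75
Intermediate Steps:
M = -3879/4 (M = -7 + (¼)*(-3851) = -7 - 3851/4 = -3879/4 ≈ -969.75)
q(A) = 1
M*q(33) = -3879/4*1 = -3879/4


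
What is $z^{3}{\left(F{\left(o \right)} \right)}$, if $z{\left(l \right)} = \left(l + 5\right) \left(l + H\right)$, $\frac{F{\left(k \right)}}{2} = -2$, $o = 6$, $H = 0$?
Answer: $-64$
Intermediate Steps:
$F{\left(k \right)} = -4$ ($F{\left(k \right)} = 2 \left(-2\right) = -4$)
$z{\left(l \right)} = l \left(5 + l\right)$ ($z{\left(l \right)} = \left(l + 5\right) \left(l + 0\right) = \left(5 + l\right) l = l \left(5 + l\right)$)
$z^{3}{\left(F{\left(o \right)} \right)} = \left(- 4 \left(5 - 4\right)\right)^{3} = \left(\left(-4\right) 1\right)^{3} = \left(-4\right)^{3} = -64$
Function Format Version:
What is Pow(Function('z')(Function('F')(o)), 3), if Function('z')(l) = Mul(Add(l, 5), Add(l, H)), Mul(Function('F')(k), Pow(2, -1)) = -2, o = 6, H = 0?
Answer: -64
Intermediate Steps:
Function('F')(k) = -4 (Function('F')(k) = Mul(2, -2) = -4)
Function('z')(l) = Mul(l, Add(5, l)) (Function('z')(l) = Mul(Add(l, 5), Add(l, 0)) = Mul(Add(5, l), l) = Mul(l, Add(5, l)))
Pow(Function('z')(Function('F')(o)), 3) = Pow(Mul(-4, Add(5, -4)), 3) = Pow(Mul(-4, 1), 3) = Pow(-4, 3) = -64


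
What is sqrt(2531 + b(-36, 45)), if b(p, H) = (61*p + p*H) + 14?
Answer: I*sqrt(1271) ≈ 35.651*I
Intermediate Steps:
b(p, H) = 14 + 61*p + H*p (b(p, H) = (61*p + H*p) + 14 = 14 + 61*p + H*p)
sqrt(2531 + b(-36, 45)) = sqrt(2531 + (14 + 61*(-36) + 45*(-36))) = sqrt(2531 + (14 - 2196 - 1620)) = sqrt(2531 - 3802) = sqrt(-1271) = I*sqrt(1271)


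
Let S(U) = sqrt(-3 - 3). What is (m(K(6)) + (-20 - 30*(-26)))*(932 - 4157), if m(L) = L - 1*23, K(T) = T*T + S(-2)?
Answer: -2492925 - 3225*I*sqrt(6) ≈ -2.4929e+6 - 7899.6*I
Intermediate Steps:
S(U) = I*sqrt(6) (S(U) = sqrt(-6) = I*sqrt(6))
K(T) = T**2 + I*sqrt(6) (K(T) = T*T + I*sqrt(6) = T**2 + I*sqrt(6))
m(L) = -23 + L (m(L) = L - 23 = -23 + L)
(m(K(6)) + (-20 - 30*(-26)))*(932 - 4157) = ((-23 + (6**2 + I*sqrt(6))) + (-20 - 30*(-26)))*(932 - 4157) = ((-23 + (36 + I*sqrt(6))) + (-20 + 780))*(-3225) = ((13 + I*sqrt(6)) + 760)*(-3225) = (773 + I*sqrt(6))*(-3225) = -2492925 - 3225*I*sqrt(6)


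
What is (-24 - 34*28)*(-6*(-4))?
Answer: -23424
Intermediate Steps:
(-24 - 34*28)*(-6*(-4)) = (-24 - 952)*24 = -976*24 = -23424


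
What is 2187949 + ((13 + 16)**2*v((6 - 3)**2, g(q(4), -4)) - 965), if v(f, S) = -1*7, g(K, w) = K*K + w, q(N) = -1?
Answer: 2181097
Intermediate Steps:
g(K, w) = w + K**2 (g(K, w) = K**2 + w = w + K**2)
v(f, S) = -7
2187949 + ((13 + 16)**2*v((6 - 3)**2, g(q(4), -4)) - 965) = 2187949 + ((13 + 16)**2*(-7) - 965) = 2187949 + (29**2*(-7) - 965) = 2187949 + (841*(-7) - 965) = 2187949 + (-5887 - 965) = 2187949 - 6852 = 2181097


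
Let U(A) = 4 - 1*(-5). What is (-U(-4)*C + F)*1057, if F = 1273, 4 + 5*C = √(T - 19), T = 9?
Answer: 6765857/5 - 9513*I*√10/5 ≈ 1.3532e+6 - 6016.5*I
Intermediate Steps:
U(A) = 9 (U(A) = 4 + 5 = 9)
C = -⅘ + I*√10/5 (C = -⅘ + √(9 - 19)/5 = -⅘ + √(-10)/5 = -⅘ + (I*√10)/5 = -⅘ + I*√10/5 ≈ -0.8 + 0.63246*I)
(-U(-4)*C + F)*1057 = (-9*(-⅘ + I*√10/5) + 1273)*1057 = (-(-36/5 + 9*I*√10/5) + 1273)*1057 = ((36/5 - 9*I*√10/5) + 1273)*1057 = (6401/5 - 9*I*√10/5)*1057 = 6765857/5 - 9513*I*√10/5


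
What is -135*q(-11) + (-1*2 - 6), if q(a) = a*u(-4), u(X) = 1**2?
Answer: 1477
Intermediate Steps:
u(X) = 1
q(a) = a (q(a) = a*1 = a)
-135*q(-11) + (-1*2 - 6) = -135*(-11) + (-1*2 - 6) = 1485 + (-2 - 6) = 1485 - 8 = 1477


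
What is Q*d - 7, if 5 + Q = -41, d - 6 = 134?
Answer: -6447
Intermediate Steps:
d = 140 (d = 6 + 134 = 140)
Q = -46 (Q = -5 - 41 = -46)
Q*d - 7 = -46*140 - 7 = -6440 - 7 = -6447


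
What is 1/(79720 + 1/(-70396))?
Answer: 70396/5611969119 ≈ 1.2544e-5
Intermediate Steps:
1/(79720 + 1/(-70396)) = 1/(79720 - 1/70396) = 1/(5611969119/70396) = 70396/5611969119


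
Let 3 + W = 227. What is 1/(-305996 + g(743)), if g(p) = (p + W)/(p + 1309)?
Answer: -2052/627902825 ≈ -3.2680e-6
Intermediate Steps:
W = 224 (W = -3 + 227 = 224)
g(p) = (224 + p)/(1309 + p) (g(p) = (p + 224)/(p + 1309) = (224 + p)/(1309 + p))
1/(-305996 + g(743)) = 1/(-305996 + (224 + 743)/(1309 + 743)) = 1/(-305996 + 967/2052) = 1/(-627902825/2052) = -2052/627902825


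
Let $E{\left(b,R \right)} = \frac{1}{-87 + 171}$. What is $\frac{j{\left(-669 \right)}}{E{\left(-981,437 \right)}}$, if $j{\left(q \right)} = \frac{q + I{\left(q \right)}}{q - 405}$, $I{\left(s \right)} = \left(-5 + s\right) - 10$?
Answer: $\frac{18942}{179} \approx 105.82$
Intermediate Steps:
$I{\left(s \right)} = -15 + s$
$E{\left(b,R \right)} = \frac{1}{84}$
$j{\left(q \right)} = \frac{-15 + 2 q}{-405 + q}$ ($j{\left(q \right)} = \frac{q + \left(-15 + q\right)}{q - 405} = \frac{-15 + 2 q}{-405 + q}$)
$\frac{j{\left(-669 \right)}}{E{\left(-981,437 \right)}} = \frac{-15 + 2 \left(-669\right)}{-405 - 669} \frac{1}{\frac{1}{84}} = \frac{-15 - 1338}{-1074} \cdot 84 = \left(- \frac{1}{1074}\right) \left(-1353\right) 84 = \frac{451}{358} \cdot 84 = \frac{18942}{179}$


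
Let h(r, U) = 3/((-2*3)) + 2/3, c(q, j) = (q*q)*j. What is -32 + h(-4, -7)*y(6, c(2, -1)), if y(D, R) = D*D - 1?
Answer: -157/6 ≈ -26.167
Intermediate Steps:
c(q, j) = j*q² (c(q, j) = q²*j = j*q²)
y(D, R) = -1 + D² (y(D, R) = D² - 1 = -1 + D²)
h(r, U) = ⅙ (h(r, U) = 3/(-6) + 2*(⅓) = 3*(-⅙) + ⅔ = -½ + ⅔ = ⅙)
-32 + h(-4, -7)*y(6, c(2, -1)) = -32 + (-1 + 6²)/6 = -32 + (-1 + 36)/6 = -32 + (⅙)*35 = -32 + 35/6 = -157/6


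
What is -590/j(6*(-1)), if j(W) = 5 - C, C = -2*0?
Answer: -118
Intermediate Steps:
C = 0
j(W) = 5 (j(W) = 5 - 1*0 = 5 + 0 = 5)
-590/j(6*(-1)) = -590/5 = -590*1/5 = -118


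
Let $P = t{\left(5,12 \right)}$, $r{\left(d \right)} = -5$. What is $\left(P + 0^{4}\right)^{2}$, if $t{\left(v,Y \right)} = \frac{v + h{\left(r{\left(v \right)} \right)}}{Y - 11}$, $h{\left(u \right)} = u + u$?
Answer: $25$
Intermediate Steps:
$h{\left(u \right)} = 2 u$
$t{\left(v,Y \right)} = \frac{-10 + v}{-11 + Y}$ ($t{\left(v,Y \right)} = \frac{v + 2 \left(-5\right)}{Y - 11} = \frac{v - 10}{-11 + Y} = \frac{-10 + v}{-11 + Y}$)
$P = -5$ ($P = \frac{-10 + 5}{-11 + 12} = 1^{-1} \left(-5\right) = 1 \left(-5\right) = -5$)
$\left(P + 0^{4}\right)^{2} = \left(-5 + 0^{4}\right)^{2} = \left(-5 + 0\right)^{2} = \left(-5\right)^{2} = 25$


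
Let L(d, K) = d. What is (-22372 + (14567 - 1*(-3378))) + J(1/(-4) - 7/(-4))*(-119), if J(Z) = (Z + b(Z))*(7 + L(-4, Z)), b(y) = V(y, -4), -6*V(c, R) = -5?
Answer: -5260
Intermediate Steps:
V(c, R) = ⅚ (V(c, R) = -⅙*(-5) = ⅚)
b(y) = ⅚
J(Z) = 5/2 + 3*Z (J(Z) = (Z + ⅚)*(7 - 4) = (⅚ + Z)*3 = 5/2 + 3*Z)
(-22372 + (14567 - 1*(-3378))) + J(1/(-4) - 7/(-4))*(-119) = (-22372 + (14567 - 1*(-3378))) + (5/2 + 3*(1/(-4) - 7/(-4)))*(-119) = (-22372 + (14567 + 3378)) + (5/2 + 3*(1*(-¼) - 7*(-¼)))*(-119) = (-22372 + 17945) + (5/2 + 3*(-¼ + 7/4))*(-119) = -4427 + (5/2 + 3*(3/2))*(-119) = -4427 + (5/2 + 9/2)*(-119) = -4427 + 7*(-119) = -4427 - 833 = -5260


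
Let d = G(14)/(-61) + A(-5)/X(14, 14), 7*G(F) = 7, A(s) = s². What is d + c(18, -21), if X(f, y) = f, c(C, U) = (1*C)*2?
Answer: 32255/854 ≈ 37.769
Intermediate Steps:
c(C, U) = 2*C (c(C, U) = C*2 = 2*C)
G(F) = 1 (G(F) = (⅐)*7 = 1)
d = 1511/854 (d = 1/(-61) + (-5)²/14 = 1*(-1/61) + 25*(1/14) = -1/61 + 25/14 = 1511/854 ≈ 1.7693)
d + c(18, -21) = 1511/854 + 2*18 = 1511/854 + 36 = 32255/854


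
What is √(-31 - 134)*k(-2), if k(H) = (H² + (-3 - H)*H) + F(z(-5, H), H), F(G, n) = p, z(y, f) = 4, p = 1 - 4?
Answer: 3*I*√165 ≈ 38.536*I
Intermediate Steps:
p = -3
F(G, n) = -3
k(H) = -3 + H² + H*(-3 - H) (k(H) = (H² + (-3 - H)*H) - 3 = (H² + H*(-3 - H)) - 3 = -3 + H² + H*(-3 - H))
√(-31 - 134)*k(-2) = √(-31 - 134)*(-3 - 3*(-2)) = √(-165)*(-3 + 6) = (I*√165)*3 = 3*I*√165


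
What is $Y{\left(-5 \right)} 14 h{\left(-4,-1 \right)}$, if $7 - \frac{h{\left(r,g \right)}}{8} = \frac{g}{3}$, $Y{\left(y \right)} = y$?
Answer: $- \frac{12320}{3} \approx -4106.7$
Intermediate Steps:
$h{\left(r,g \right)} = 56 - \frac{8 g}{3}$ ($h{\left(r,g \right)} = 56 - 8 \frac{g}{3} = 56 - \frac{8 g}{3}$)
$Y{\left(-5 \right)} 14 h{\left(-4,-1 \right)} = \left(-5\right) 14 \left(56 - - \frac{8}{3}\right) = - 70 \left(56 + \frac{8}{3}\right) = \left(-70\right) \frac{176}{3} = - \frac{12320}{3}$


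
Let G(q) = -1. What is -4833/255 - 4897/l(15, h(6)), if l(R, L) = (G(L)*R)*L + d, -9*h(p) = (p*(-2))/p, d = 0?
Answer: 49305/34 ≈ 1450.1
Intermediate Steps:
h(p) = 2/9 (h(p) = -p*(-2)/(9*p) = -(-2*p)/(9*p) = -⅑*(-2) = 2/9)
l(R, L) = -L*R (l(R, L) = (-R)*L + 0 = -L*R + 0 = -L*R)
-4833/255 - 4897/l(15, h(6)) = -4833/255 - 4897/((-1*2/9*15)) = -4833*1/255 - 4897/(-10/3) = -1611/85 - 4897*(-3/10) = -1611/85 + 14691/10 = 49305/34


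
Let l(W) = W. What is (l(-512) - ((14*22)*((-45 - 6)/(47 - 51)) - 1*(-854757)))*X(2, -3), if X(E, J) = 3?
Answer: -2577588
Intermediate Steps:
(l(-512) - ((14*22)*((-45 - 6)/(47 - 51)) - 1*(-854757)))*X(2, -3) = (-512 - ((14*22)*((-45 - 6)/(47 - 51)) - 1*(-854757)))*3 = (-512 - (308*(-51/(-4)) + 854757))*3 = (-512 - (308*(-51*(-¼)) + 854757))*3 = (-512 - (308*(51/4) + 854757))*3 = (-512 - (3927 + 854757))*3 = (-512 - 1*858684)*3 = (-512 - 858684)*3 = -859196*3 = -2577588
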